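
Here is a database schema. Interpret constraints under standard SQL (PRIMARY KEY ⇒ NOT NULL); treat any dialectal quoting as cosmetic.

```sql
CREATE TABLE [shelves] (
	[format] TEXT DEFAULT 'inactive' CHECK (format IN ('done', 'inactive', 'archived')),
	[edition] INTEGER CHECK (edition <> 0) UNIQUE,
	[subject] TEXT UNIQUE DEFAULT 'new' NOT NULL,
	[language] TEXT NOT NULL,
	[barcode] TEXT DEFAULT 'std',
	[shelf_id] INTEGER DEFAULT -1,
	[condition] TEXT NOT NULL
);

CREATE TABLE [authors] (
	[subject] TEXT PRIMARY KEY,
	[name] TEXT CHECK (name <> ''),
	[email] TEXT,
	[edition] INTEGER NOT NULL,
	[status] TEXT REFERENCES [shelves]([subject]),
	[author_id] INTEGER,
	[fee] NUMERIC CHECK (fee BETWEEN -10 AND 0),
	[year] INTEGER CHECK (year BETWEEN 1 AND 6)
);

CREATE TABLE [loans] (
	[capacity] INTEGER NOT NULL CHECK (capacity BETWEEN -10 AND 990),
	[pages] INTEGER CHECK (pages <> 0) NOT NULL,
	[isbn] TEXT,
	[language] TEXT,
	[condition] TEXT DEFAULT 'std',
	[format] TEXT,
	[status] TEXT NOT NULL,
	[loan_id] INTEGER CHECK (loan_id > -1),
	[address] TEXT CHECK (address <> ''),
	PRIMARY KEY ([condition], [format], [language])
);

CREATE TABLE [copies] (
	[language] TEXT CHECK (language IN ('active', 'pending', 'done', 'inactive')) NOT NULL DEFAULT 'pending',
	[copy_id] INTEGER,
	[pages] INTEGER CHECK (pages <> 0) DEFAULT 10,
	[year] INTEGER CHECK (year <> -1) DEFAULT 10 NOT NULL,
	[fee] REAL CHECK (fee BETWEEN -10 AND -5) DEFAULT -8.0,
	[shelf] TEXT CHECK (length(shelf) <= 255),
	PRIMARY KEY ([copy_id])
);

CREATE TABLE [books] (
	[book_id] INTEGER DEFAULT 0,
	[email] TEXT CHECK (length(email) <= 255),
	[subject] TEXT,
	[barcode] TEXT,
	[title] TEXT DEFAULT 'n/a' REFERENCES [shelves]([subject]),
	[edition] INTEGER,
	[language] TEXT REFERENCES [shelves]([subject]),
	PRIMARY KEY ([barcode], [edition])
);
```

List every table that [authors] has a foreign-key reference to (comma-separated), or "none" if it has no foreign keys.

shelves

- status REFERENCES shelves(subject).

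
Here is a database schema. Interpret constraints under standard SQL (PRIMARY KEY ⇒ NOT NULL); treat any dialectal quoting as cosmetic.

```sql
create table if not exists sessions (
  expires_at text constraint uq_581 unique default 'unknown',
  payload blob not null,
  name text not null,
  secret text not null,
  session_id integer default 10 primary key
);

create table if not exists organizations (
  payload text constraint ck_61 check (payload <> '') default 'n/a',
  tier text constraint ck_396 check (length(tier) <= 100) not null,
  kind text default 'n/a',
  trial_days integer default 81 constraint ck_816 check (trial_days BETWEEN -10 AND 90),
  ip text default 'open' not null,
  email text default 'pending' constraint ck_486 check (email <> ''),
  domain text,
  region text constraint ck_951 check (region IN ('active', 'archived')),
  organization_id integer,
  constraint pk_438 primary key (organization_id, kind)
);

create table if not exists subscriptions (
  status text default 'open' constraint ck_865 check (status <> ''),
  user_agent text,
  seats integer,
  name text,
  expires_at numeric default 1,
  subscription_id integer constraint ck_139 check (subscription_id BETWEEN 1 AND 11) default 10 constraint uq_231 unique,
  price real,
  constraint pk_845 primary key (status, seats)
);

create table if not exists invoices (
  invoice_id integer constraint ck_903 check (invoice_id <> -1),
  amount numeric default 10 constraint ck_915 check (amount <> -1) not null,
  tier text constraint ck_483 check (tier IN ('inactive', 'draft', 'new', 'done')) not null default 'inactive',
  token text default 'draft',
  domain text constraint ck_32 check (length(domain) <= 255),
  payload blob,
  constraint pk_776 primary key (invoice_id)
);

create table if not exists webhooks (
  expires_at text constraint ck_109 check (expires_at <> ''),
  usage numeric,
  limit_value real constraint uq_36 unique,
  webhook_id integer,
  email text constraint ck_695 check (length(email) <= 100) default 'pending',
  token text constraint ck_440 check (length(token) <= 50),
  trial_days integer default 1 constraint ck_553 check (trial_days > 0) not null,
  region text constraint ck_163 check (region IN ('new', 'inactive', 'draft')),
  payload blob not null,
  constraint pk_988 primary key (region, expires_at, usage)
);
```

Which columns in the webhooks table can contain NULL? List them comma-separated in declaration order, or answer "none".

limit_value, webhook_id, email, token

- expires_at: part of the PRIMARY KEY, which implies NOT NULL → not nullable.
- usage: part of the PRIMARY KEY, which implies NOT NULL → not nullable.
- limit_value: UNIQUE does not imply NOT NULL → nullable.
- webhook_id: no NOT NULL constraint applies → nullable.
- email: CHECK does not forbid NULL (a CHECK constraint passes when its expression is NULL) → nullable.
- token: CHECK does not forbid NULL (a CHECK constraint passes when its expression is NULL) → nullable.
- trial_days: declared NOT NULL → not nullable.
- region: part of the PRIMARY KEY, which implies NOT NULL → not nullable.
- payload: declared NOT NULL → not nullable.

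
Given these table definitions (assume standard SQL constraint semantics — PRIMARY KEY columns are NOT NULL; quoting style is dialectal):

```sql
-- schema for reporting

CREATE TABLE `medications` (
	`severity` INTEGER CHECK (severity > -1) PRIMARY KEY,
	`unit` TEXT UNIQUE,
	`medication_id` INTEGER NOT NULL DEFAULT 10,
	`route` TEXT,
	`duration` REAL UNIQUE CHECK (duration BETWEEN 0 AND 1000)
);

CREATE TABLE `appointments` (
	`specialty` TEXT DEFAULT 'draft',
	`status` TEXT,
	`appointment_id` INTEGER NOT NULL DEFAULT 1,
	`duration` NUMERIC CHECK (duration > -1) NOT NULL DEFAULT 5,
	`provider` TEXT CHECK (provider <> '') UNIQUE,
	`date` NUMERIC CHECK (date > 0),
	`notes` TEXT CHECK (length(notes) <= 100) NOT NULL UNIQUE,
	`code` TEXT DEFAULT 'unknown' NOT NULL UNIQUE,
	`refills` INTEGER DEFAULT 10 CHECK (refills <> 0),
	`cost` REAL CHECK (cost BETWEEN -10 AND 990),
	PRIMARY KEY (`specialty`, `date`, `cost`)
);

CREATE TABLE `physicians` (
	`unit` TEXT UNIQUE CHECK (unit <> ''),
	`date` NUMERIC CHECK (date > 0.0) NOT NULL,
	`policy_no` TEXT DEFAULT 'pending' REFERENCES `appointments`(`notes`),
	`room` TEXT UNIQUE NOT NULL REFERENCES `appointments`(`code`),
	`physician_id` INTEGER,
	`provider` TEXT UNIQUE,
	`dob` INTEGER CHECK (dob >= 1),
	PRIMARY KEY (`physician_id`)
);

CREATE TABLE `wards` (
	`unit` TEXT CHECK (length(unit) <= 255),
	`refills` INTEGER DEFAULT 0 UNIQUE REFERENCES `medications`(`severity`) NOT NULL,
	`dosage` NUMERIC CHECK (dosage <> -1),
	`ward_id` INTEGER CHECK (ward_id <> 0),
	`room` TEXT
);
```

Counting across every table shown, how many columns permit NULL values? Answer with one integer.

14

medications: 3 nullable (unit, route, duration — PK (severity) and explicit NOT NULL columns excluded).
appointments: 3 nullable (status, provider, refills — PK (specialty, date, cost) and explicit NOT NULL columns excluded).
physicians: 4 nullable (unit, policy_no, provider, dob — PK (physician_id) and explicit NOT NULL columns excluded).
wards: 4 nullable (unit, dosage, ward_id, room — PK none and explicit NOT NULL columns excluded).
Total: 3 + 3 + 4 + 4 = 14.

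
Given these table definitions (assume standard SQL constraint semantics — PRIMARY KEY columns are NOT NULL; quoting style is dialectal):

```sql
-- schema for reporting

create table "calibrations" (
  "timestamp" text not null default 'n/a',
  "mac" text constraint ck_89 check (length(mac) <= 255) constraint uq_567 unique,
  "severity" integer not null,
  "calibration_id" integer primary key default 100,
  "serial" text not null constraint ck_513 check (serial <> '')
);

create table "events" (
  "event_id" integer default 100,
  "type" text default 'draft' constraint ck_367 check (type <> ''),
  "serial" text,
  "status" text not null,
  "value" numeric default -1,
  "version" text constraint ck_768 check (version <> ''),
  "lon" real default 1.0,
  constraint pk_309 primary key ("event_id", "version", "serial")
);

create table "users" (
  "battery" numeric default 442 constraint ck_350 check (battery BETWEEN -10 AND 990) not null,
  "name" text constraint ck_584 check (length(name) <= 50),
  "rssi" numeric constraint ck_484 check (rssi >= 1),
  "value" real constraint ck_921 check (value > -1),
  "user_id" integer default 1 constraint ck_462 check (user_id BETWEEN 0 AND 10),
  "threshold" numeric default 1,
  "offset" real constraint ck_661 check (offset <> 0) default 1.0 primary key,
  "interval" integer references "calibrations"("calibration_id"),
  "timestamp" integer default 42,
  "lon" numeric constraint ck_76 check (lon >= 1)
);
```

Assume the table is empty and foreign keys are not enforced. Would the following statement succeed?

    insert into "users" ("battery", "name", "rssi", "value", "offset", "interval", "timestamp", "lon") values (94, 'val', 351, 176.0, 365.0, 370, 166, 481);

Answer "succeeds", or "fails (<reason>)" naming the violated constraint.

NOT NULL columns: battery is supplied; offset is supplied.
CHECK constraints: 94 satisfies (battery BETWEEN -10 AND 990); 'val' satisfies (length(name) <= 50); 351 satisfies (rssi >= 1); 176.0 satisfies (value > -1); 365.0 satisfies (offset <> 0); 481 satisfies (lon >= 1).
No constraint is violated.

succeeds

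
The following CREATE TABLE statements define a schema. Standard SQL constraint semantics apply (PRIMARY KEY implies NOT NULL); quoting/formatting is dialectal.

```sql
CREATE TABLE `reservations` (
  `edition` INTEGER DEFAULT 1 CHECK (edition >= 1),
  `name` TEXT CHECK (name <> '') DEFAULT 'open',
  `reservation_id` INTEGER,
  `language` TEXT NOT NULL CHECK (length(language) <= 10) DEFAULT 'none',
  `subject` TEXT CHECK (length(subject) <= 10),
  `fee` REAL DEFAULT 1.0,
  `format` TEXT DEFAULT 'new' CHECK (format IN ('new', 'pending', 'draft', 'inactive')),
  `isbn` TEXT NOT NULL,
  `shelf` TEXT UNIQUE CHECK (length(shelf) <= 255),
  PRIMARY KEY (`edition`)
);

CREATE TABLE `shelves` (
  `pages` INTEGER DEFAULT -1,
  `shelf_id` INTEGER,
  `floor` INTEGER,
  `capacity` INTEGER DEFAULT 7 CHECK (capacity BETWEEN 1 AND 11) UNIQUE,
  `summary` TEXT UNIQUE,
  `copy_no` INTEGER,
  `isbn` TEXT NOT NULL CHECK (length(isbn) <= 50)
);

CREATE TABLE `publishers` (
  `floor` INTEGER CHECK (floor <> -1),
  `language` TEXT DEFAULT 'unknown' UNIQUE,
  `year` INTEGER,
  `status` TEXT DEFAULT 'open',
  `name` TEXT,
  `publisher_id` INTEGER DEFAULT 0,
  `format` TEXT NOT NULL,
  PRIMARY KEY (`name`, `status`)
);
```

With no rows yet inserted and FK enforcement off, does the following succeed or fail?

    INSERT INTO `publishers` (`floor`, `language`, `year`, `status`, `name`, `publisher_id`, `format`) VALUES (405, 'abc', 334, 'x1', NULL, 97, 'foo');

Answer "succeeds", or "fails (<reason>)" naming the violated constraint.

name is explicitly set to NULL, but name is part of the PRIMARY KEY (implied NOT NULL).

fails (NOT NULL on name)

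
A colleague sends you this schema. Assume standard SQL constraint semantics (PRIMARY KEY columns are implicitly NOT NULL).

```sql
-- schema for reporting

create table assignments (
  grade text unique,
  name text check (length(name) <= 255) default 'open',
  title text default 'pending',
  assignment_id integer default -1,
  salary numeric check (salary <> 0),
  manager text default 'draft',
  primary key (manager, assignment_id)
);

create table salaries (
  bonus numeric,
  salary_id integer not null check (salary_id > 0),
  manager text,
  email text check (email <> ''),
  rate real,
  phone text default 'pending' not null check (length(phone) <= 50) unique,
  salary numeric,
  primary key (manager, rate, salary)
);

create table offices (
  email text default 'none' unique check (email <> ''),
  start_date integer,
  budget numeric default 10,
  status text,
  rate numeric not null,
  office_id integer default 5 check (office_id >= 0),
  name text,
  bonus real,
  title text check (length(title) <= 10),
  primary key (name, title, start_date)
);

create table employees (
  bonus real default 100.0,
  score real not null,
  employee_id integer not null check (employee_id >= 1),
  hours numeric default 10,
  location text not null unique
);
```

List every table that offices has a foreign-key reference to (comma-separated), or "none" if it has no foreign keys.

No column in offices has a REFERENCES clause.

none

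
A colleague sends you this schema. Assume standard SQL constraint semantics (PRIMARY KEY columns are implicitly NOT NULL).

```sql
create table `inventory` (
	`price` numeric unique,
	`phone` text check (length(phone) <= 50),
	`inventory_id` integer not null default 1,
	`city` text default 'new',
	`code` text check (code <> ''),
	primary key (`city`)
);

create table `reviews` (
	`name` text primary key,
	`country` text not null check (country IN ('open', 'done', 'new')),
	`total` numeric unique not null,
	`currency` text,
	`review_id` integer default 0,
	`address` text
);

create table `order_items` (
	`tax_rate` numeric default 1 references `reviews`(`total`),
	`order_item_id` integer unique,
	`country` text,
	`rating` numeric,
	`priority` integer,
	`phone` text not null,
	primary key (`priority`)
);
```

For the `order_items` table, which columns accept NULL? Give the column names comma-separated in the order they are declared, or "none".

- tax_rate: a foreign key column may be NULL unless separately constrained → nullable.
- order_item_id: UNIQUE does not imply NOT NULL → nullable.
- country: no NOT NULL constraint applies → nullable.
- rating: no NOT NULL constraint applies → nullable.
- priority: part of the PRIMARY KEY, which implies NOT NULL → not nullable.
- phone: declared NOT NULL → not nullable.

tax_rate, order_item_id, country, rating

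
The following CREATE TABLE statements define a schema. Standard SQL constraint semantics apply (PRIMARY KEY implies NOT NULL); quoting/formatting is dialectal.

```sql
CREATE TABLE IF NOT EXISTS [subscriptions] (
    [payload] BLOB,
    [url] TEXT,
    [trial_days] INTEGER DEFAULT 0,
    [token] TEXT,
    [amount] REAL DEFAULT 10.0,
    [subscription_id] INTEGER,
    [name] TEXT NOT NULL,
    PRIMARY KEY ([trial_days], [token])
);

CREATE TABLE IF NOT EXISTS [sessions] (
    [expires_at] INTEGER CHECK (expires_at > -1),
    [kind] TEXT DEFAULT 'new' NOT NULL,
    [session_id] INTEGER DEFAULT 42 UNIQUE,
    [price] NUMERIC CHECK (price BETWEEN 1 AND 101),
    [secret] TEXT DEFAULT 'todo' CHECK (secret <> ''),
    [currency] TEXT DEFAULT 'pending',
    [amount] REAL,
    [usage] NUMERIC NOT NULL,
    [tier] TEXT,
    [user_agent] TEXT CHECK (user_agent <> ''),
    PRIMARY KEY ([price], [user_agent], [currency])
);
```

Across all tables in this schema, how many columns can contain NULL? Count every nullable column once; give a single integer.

9

subscriptions: 4 nullable (payload, url, amount, subscription_id — PK (trial_days, token) and explicit NOT NULL columns excluded).
sessions: 5 nullable (expires_at, session_id, secret, amount, tier — PK (price, user_agent, currency) and explicit NOT NULL columns excluded).
Total: 4 + 5 = 9.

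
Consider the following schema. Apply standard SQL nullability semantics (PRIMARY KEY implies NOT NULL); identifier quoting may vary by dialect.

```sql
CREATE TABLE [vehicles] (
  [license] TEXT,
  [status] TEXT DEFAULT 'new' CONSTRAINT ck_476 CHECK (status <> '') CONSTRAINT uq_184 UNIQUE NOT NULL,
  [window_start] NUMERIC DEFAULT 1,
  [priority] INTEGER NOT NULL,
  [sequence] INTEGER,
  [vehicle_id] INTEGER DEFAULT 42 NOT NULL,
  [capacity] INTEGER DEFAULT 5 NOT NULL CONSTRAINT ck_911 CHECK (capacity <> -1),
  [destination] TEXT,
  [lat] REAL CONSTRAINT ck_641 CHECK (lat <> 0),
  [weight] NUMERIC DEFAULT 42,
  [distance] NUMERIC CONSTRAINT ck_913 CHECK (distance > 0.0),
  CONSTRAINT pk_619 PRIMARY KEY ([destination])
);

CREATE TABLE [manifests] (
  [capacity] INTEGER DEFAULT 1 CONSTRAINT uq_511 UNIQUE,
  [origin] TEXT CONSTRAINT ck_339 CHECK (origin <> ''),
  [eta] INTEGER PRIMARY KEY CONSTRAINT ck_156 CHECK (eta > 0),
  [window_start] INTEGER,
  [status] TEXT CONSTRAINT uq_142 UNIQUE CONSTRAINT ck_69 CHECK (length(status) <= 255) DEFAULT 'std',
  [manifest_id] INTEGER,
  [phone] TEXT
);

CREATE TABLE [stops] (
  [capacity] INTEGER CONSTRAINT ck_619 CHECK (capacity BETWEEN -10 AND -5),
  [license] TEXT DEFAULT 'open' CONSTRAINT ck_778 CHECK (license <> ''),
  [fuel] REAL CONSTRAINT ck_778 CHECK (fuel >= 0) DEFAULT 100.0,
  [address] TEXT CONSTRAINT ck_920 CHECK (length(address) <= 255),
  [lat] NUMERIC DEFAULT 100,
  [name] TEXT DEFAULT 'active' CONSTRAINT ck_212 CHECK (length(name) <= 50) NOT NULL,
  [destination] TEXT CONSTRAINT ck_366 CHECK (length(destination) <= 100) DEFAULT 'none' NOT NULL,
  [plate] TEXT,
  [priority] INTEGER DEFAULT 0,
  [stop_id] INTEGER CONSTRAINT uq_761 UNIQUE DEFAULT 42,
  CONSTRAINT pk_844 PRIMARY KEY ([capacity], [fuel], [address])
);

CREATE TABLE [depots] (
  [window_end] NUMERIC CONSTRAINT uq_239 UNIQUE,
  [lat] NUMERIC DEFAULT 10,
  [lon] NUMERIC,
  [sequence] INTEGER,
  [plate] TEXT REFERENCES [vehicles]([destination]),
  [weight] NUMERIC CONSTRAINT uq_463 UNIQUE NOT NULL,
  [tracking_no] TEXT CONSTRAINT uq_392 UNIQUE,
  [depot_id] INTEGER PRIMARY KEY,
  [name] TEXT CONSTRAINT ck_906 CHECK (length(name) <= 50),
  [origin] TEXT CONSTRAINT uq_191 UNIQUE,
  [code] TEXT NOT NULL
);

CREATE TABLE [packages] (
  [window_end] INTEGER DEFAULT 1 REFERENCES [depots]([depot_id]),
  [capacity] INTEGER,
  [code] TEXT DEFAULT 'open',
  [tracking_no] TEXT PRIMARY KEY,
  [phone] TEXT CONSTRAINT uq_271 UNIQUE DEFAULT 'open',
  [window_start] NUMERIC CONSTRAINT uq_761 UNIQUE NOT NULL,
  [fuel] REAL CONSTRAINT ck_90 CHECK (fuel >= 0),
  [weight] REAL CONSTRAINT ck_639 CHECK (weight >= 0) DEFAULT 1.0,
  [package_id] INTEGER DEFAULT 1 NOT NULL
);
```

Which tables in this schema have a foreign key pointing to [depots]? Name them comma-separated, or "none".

- packages.window_end references depots(depot_id).

packages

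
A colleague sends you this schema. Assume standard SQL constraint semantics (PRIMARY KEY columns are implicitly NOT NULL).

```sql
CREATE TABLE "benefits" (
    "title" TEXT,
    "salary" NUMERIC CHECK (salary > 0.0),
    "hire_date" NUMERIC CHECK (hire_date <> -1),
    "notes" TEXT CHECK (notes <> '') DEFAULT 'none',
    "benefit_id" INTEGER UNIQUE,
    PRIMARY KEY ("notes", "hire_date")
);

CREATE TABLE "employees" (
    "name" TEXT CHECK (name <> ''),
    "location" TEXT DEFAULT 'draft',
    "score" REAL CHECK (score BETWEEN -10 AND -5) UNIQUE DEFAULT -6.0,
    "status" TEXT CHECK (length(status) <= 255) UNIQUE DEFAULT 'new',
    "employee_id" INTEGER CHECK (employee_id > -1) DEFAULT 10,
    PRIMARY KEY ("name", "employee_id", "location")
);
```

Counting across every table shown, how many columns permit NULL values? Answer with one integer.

benefits: 3 nullable (title, salary, benefit_id — PK (notes, hire_date) and explicit NOT NULL columns excluded).
employees: 2 nullable (score, status — PK (name, employee_id, location) and explicit NOT NULL columns excluded).
Total: 3 + 2 = 5.

5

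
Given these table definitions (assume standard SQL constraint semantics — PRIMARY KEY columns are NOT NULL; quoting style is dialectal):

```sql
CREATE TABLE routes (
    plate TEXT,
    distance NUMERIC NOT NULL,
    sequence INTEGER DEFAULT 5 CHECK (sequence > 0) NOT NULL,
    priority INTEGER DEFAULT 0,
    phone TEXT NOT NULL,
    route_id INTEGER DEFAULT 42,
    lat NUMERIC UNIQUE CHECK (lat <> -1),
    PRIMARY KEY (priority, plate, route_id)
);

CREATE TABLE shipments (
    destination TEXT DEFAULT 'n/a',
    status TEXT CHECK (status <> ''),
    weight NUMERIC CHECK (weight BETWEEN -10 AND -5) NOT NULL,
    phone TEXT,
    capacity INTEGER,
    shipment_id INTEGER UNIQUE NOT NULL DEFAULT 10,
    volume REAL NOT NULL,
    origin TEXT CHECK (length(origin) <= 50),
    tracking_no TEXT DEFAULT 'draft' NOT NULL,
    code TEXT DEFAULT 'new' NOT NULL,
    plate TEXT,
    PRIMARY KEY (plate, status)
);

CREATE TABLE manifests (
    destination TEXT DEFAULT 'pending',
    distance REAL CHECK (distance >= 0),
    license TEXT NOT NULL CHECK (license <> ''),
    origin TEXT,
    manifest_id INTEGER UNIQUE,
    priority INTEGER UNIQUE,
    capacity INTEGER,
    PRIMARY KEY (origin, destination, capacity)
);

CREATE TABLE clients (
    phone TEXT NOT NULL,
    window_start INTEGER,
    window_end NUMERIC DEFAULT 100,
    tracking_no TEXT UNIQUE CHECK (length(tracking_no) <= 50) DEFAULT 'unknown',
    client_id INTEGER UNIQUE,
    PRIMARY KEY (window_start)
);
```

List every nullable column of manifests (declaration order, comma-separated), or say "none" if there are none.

distance, manifest_id, priority

- destination: part of the PRIMARY KEY, which implies NOT NULL → not nullable.
- distance: CHECK does not forbid NULL (a CHECK constraint passes when its expression is NULL) → nullable.
- license: declared NOT NULL → not nullable.
- origin: part of the PRIMARY KEY, which implies NOT NULL → not nullable.
- manifest_id: UNIQUE does not imply NOT NULL → nullable.
- priority: UNIQUE does not imply NOT NULL → nullable.
- capacity: part of the PRIMARY KEY, which implies NOT NULL → not nullable.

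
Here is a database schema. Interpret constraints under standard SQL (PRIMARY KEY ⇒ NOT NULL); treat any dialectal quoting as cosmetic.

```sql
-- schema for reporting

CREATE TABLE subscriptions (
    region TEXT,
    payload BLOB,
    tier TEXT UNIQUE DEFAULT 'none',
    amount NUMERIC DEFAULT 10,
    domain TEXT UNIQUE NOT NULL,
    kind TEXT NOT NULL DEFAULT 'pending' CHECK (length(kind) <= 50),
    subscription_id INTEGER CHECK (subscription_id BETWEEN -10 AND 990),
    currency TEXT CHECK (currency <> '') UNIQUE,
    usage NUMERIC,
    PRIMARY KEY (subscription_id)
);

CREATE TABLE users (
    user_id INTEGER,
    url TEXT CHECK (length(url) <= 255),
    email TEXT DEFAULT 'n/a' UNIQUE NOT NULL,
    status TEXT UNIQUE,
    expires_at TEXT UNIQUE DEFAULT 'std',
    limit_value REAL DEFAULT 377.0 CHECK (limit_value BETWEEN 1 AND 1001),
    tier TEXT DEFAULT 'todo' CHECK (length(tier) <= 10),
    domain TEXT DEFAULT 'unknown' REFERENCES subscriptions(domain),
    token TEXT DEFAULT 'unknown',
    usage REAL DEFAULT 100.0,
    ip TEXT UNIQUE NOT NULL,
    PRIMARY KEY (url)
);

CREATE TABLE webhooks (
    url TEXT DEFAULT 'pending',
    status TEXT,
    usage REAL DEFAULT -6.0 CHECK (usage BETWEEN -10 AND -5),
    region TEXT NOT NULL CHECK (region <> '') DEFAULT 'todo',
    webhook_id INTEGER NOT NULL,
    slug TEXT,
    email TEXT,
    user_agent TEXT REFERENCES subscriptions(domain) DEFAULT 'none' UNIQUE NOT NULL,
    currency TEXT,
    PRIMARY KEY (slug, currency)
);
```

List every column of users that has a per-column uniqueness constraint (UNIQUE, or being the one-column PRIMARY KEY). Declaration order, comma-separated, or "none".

url, email, status, expires_at, ip

- user_id: no UNIQUE or single-column PK constraint.
- url: single-column PRIMARY KEY → unique.
- email: declared UNIQUE → unique.
- status: declared UNIQUE → unique.
- expires_at: declared UNIQUE → unique.
- limit_value: no UNIQUE or single-column PK constraint.
- tier: no UNIQUE or single-column PK constraint.
- domain: no UNIQUE or single-column PK constraint.
- token: no UNIQUE or single-column PK constraint.
- usage: no UNIQUE or single-column PK constraint.
- ip: declared UNIQUE → unique.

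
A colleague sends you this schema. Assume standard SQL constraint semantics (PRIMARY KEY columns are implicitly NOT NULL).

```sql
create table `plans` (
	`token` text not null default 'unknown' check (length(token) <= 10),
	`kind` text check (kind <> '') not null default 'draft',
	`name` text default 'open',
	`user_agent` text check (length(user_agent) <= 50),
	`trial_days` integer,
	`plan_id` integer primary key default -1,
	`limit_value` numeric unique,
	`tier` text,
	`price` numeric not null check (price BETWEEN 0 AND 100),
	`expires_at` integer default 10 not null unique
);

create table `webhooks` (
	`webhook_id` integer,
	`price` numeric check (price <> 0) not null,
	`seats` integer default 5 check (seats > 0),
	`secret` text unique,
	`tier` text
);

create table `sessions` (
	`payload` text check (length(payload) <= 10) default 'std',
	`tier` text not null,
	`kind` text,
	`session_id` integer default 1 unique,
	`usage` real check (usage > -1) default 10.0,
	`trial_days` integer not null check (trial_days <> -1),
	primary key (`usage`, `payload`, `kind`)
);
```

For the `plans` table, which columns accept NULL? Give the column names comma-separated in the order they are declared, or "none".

- token: declared NOT NULL → not nullable.
- kind: declared NOT NULL → not nullable.
- name: DEFAULT only fills an omitted column; an explicit NULL is still allowed → nullable.
- user_agent: CHECK does not forbid NULL (a CHECK constraint passes when its expression is NULL) → nullable.
- trial_days: no NOT NULL constraint applies → nullable.
- plan_id: part of the PRIMARY KEY, which implies NOT NULL → not nullable.
- limit_value: UNIQUE does not imply NOT NULL → nullable.
- tier: no NOT NULL constraint applies → nullable.
- price: declared NOT NULL → not nullable.
- expires_at: declared NOT NULL → not nullable.

name, user_agent, trial_days, limit_value, tier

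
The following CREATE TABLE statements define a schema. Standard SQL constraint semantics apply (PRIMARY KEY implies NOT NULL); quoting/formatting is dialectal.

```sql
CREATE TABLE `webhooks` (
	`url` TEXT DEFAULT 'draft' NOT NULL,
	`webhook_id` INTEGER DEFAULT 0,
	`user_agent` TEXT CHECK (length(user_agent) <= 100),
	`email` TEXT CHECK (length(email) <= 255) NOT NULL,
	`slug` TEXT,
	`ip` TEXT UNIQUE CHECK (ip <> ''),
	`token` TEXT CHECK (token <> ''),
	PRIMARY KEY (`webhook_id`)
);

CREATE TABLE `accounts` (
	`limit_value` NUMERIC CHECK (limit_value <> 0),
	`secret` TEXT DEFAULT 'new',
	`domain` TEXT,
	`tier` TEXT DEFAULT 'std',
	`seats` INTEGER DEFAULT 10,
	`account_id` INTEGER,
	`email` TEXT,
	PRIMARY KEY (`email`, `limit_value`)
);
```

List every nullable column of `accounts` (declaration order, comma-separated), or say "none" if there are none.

- limit_value: part of the PRIMARY KEY, which implies NOT NULL → not nullable.
- secret: DEFAULT only fills an omitted column; an explicit NULL is still allowed → nullable.
- domain: no NOT NULL constraint applies → nullable.
- tier: DEFAULT only fills an omitted column; an explicit NULL is still allowed → nullable.
- seats: DEFAULT only fills an omitted column; an explicit NULL is still allowed → nullable.
- account_id: no NOT NULL constraint applies → nullable.
- email: part of the PRIMARY KEY, which implies NOT NULL → not nullable.

secret, domain, tier, seats, account_id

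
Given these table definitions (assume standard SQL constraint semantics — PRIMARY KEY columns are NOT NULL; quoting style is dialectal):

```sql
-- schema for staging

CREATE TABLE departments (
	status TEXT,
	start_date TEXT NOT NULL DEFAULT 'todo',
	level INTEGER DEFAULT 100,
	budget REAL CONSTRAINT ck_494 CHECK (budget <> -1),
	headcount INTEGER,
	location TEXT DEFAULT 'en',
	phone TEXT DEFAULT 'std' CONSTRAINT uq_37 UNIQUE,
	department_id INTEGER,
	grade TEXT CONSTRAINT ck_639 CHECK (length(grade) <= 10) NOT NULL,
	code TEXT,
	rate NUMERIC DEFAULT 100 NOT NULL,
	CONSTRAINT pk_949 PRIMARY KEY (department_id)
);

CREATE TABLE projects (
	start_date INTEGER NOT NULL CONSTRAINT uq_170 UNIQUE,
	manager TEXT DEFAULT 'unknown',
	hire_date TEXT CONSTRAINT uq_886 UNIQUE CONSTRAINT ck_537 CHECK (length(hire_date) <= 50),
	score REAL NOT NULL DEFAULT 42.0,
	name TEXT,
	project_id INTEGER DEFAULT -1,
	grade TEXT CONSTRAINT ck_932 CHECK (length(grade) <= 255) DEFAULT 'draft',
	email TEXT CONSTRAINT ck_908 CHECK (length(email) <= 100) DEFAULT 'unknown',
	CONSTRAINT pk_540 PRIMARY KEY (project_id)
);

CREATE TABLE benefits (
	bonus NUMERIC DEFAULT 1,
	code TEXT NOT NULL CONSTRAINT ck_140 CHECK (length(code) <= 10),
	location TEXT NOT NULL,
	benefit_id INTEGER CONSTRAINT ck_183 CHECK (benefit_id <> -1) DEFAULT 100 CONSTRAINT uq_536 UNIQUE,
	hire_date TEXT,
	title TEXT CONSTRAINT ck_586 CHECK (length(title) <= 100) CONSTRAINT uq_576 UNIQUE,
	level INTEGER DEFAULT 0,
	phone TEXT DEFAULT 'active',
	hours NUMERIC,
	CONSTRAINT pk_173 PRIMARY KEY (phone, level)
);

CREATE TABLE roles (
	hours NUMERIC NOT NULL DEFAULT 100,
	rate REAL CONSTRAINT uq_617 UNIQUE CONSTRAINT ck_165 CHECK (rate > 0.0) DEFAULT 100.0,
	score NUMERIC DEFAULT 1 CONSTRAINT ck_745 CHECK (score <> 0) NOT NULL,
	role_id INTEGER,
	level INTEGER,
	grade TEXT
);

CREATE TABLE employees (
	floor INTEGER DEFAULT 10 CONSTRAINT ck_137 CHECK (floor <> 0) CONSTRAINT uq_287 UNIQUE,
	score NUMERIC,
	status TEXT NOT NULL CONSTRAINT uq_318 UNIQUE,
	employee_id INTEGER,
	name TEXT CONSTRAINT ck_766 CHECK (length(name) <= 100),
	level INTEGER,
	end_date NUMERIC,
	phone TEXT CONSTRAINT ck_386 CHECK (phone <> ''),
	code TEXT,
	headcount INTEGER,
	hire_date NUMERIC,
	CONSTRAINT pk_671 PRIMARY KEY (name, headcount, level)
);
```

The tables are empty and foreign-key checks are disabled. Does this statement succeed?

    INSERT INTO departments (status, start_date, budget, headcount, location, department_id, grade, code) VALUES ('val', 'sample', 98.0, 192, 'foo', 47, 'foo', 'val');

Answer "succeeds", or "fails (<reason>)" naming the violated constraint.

NOT NULL columns: department_id is supplied; grade is supplied; rate defaults to 100; start_date is supplied.
CHECK constraints: 98.0 satisfies (budget <> -1); 'foo' satisfies (length(grade) <= 10).
No constraint is violated.

succeeds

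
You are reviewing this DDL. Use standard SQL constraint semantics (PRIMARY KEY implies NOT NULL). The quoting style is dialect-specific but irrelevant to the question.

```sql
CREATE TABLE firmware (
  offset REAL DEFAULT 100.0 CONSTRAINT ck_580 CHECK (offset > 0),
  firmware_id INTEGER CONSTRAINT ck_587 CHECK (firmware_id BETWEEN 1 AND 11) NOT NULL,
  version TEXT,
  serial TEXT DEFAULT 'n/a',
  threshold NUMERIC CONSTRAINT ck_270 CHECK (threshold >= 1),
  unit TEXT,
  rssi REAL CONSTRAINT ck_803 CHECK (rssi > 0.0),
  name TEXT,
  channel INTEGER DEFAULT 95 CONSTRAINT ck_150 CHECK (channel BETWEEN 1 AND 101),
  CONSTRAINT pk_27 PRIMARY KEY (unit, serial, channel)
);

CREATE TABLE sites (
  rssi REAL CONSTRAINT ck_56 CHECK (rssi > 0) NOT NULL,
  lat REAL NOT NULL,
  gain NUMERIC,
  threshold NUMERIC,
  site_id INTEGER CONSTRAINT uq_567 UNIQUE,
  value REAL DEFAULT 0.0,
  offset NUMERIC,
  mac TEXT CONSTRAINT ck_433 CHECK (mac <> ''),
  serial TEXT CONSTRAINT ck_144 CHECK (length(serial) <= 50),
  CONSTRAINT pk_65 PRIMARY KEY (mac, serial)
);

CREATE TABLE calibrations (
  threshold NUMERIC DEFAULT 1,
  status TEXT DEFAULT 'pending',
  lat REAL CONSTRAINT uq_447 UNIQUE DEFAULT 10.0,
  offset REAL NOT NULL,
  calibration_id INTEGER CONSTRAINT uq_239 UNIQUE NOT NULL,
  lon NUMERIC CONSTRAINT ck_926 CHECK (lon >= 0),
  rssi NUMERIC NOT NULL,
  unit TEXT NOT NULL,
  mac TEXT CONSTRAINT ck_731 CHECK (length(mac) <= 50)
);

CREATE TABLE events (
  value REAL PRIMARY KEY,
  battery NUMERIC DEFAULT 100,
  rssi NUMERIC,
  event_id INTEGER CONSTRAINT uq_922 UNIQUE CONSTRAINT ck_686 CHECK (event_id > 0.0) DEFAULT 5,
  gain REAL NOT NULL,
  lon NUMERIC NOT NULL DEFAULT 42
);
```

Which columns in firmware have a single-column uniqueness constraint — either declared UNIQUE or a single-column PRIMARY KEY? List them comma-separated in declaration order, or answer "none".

- offset: no UNIQUE or single-column PK constraint.
- firmware_id: no UNIQUE or single-column PK constraint.
- version: no UNIQUE or single-column PK constraint.
- serial: part of a composite PRIMARY KEY — only the tuple is unique, not this column on its own.
- threshold: no UNIQUE or single-column PK constraint.
- unit: part of a composite PRIMARY KEY — only the tuple is unique, not this column on its own.
- rssi: no UNIQUE or single-column PK constraint.
- name: no UNIQUE or single-column PK constraint.
- channel: part of a composite PRIMARY KEY — only the tuple is unique, not this column on its own.

none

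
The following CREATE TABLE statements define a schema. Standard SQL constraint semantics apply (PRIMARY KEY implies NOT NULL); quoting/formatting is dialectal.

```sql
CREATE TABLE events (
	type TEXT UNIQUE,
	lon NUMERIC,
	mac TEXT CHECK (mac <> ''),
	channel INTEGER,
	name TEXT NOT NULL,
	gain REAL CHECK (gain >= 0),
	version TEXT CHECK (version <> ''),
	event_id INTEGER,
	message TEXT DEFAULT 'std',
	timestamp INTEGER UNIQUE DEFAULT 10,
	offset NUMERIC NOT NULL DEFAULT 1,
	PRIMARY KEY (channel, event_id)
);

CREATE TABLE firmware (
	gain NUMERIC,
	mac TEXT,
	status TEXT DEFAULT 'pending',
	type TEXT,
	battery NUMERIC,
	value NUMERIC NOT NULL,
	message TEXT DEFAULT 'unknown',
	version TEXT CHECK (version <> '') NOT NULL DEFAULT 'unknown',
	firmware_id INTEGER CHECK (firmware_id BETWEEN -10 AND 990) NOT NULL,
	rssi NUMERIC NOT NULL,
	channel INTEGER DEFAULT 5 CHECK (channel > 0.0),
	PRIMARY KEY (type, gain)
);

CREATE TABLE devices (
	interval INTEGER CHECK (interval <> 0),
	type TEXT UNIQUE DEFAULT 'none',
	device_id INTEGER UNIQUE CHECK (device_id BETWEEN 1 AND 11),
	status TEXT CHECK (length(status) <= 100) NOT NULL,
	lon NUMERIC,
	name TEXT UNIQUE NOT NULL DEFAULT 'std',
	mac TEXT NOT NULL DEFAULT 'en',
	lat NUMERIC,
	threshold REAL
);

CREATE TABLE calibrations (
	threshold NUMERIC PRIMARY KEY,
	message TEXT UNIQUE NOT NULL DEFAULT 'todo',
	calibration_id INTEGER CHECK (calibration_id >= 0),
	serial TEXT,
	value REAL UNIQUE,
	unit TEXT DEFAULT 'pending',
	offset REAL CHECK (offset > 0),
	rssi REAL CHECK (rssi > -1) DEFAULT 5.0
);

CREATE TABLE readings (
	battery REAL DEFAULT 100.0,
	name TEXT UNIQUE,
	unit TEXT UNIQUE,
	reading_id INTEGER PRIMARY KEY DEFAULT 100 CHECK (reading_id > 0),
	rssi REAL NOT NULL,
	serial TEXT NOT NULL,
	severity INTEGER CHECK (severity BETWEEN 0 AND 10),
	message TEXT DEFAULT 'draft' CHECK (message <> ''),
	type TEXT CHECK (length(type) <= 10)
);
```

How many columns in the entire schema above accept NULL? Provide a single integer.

30

events: 7 nullable (type, lon, mac, gain, version, message, timestamp — PK (channel, event_id) and explicit NOT NULL columns excluded).
firmware: 5 nullable (mac, status, battery, message, channel — PK (type, gain) and explicit NOT NULL columns excluded).
devices: 6 nullable (interval, type, device_id, lon, lat, threshold — PK none and explicit NOT NULL columns excluded).
calibrations: 6 nullable (calibration_id, serial, value, unit, offset, rssi — PK (threshold) and explicit NOT NULL columns excluded).
readings: 6 nullable (battery, name, unit, severity, message, type — PK (reading_id) and explicit NOT NULL columns excluded).
Total: 7 + 5 + 6 + 6 + 6 = 30.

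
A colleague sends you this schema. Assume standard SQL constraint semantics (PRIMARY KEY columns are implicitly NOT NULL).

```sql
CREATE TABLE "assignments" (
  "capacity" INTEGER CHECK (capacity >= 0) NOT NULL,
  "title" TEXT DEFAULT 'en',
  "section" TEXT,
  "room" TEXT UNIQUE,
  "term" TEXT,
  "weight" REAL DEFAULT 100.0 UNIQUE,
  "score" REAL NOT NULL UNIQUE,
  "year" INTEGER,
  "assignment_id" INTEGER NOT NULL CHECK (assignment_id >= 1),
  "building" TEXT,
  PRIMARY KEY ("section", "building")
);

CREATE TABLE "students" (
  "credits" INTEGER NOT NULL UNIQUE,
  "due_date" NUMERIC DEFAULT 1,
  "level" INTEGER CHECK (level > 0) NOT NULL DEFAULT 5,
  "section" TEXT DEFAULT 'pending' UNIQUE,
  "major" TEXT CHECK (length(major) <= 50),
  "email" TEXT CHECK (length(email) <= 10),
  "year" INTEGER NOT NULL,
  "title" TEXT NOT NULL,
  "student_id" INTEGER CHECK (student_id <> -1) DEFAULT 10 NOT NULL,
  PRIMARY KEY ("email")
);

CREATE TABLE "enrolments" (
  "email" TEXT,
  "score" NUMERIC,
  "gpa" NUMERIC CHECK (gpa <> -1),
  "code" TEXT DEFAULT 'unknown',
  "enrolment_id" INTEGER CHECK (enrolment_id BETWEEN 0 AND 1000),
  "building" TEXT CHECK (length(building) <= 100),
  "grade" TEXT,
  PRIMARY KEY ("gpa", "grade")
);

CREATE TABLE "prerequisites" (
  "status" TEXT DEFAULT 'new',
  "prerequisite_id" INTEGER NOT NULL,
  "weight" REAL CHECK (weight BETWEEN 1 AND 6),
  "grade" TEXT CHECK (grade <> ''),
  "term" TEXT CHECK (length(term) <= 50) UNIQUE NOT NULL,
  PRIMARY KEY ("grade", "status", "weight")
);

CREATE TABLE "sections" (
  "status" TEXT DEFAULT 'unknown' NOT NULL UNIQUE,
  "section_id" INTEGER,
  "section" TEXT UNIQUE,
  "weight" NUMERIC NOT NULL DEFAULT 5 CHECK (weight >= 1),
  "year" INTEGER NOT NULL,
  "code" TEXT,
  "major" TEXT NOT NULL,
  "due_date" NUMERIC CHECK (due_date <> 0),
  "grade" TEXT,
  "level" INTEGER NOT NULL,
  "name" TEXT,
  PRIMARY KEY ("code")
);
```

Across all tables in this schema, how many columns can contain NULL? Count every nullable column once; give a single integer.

assignments: 5 nullable (title, room, term, weight, year — PK (section, building) and explicit NOT NULL columns excluded).
students: 3 nullable (due_date, section, major — PK (email) and explicit NOT NULL columns excluded).
enrolments: 5 nullable (email, score, code, enrolment_id, building — PK (gpa, grade) and explicit NOT NULL columns excluded).
prerequisites: 0 nullable (none — PK (grade, status, weight) and explicit NOT NULL columns excluded).
sections: 5 nullable (section_id, section, due_date, grade, name — PK (code) and explicit NOT NULL columns excluded).
Total: 5 + 3 + 5 + 0 + 5 = 18.

18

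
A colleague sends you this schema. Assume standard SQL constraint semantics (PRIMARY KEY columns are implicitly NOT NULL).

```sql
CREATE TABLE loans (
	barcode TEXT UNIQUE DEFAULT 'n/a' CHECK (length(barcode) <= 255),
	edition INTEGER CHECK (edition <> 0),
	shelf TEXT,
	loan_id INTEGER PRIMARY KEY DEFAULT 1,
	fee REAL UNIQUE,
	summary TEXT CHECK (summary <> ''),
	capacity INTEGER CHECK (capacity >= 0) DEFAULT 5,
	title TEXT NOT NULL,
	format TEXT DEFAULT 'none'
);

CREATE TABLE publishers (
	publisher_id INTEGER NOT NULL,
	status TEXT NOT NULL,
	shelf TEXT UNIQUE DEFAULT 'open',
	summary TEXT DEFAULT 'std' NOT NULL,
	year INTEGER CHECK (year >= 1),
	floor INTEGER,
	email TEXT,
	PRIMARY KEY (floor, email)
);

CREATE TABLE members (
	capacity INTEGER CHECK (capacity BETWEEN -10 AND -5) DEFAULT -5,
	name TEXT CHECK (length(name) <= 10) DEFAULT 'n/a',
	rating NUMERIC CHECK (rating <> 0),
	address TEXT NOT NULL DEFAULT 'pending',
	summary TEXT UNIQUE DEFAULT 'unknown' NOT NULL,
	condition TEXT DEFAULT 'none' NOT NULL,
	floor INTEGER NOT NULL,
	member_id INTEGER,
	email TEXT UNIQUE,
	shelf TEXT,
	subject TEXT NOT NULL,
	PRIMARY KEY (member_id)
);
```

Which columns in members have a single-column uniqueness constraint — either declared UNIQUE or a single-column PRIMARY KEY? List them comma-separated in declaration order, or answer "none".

- capacity: no UNIQUE or single-column PK constraint.
- name: no UNIQUE or single-column PK constraint.
- rating: no UNIQUE or single-column PK constraint.
- address: no UNIQUE or single-column PK constraint.
- summary: declared UNIQUE → unique.
- condition: no UNIQUE or single-column PK constraint.
- floor: no UNIQUE or single-column PK constraint.
- member_id: single-column PRIMARY KEY → unique.
- email: declared UNIQUE → unique.
- shelf: no UNIQUE or single-column PK constraint.
- subject: no UNIQUE or single-column PK constraint.

summary, member_id, email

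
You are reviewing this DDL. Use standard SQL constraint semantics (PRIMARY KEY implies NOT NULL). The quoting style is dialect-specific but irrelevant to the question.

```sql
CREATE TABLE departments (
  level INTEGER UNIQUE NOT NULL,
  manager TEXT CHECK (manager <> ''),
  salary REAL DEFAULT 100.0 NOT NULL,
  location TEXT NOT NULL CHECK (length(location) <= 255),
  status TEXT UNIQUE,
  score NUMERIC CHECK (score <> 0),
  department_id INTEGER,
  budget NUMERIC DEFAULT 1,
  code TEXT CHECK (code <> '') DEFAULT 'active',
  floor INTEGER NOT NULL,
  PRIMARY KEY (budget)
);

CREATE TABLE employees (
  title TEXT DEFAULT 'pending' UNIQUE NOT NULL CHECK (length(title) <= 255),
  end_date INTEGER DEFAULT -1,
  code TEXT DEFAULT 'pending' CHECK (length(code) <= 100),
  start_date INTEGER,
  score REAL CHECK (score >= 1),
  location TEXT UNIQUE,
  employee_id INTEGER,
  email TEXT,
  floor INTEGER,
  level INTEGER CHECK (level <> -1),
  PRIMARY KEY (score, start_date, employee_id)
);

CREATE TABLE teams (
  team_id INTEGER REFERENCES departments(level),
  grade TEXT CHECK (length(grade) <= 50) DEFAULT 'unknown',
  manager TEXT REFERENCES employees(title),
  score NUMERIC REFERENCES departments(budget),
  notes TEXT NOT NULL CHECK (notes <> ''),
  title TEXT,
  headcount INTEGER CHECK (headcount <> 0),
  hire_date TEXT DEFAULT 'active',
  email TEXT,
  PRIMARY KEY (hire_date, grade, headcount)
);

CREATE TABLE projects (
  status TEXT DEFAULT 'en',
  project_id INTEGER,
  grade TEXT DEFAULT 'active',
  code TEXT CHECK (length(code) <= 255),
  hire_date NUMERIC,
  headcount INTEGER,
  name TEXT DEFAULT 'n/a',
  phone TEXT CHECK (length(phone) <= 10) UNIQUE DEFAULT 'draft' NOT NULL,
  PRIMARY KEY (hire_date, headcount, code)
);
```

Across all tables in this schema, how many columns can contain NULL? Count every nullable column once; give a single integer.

20

departments: 5 nullable (manager, status, score, department_id, code — PK (budget) and explicit NOT NULL columns excluded).
employees: 6 nullable (end_date, code, location, email, floor, level — PK (score, start_date, employee_id) and explicit NOT NULL columns excluded).
teams: 5 nullable (team_id, manager, score, title, email — PK (hire_date, grade, headcount) and explicit NOT NULL columns excluded).
projects: 4 nullable (status, project_id, grade, name — PK (hire_date, headcount, code) and explicit NOT NULL columns excluded).
Total: 5 + 6 + 5 + 4 = 20.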